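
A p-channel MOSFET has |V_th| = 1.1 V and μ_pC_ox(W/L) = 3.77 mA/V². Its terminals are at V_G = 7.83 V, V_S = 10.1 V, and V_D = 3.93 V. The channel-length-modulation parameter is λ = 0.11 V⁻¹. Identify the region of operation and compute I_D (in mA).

Saturation; I_D = 4.33 mA

V_SG = V_S − V_G = 10.1 − 7.83 = 2.27 V; V_SD = V_S − V_D = 10.1 − 3.93 = 6.17 V.
V_ov = V_SG − |V_th| = 2.27 − 1.1 = 1.17 V.
Since V_SD = 6.17 V ≥ V_ov = 1.17 V, the device is in saturation.
I_D = ½ k_p V_ov² (1 + λ V_SD) = 0.5 × 3.77 × 1.17² × (1 + 0.11 × 6.17) = 4.33 mA.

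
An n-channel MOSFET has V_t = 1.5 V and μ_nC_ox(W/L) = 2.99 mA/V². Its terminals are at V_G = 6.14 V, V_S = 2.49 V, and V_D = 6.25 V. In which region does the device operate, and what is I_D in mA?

V_GS = V_G − V_S = 6.14 − 2.49 = 3.65 V; V_DS = V_D − V_S = 6.25 − 2.49 = 3.76 V.
V_ov = V_GS − V_t = 3.65 − 1.5 = 2.15 V.
Since V_DS = 3.76 V ≥ V_ov = 2.15 V, the device is in saturation.
I_D = ½ k_n V_ov² = 0.5 × 2.99 × 2.15² = 6.91 mA.

Saturation; I_D = 6.91 mA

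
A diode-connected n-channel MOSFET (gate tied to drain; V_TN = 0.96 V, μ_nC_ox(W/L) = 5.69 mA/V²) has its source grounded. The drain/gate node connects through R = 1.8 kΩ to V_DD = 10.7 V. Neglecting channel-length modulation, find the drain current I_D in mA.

With gate tied to drain, V_GS = V_DS ≥ V_GS − V_TN, so the device is in saturation.
KCL at the drain: ½ k_n (V_GS − V_TN)² = (V_DD − V_GS)/R.
Let x = V_GS − 0.96. Then 5.12 x² + x − 9.74 = 0, giving x = 1.28 V (positive root), so V_GS = 2.24 V.
I_D = (V_DD − V_GS)/R = (10.7 − 2.24) / 1.8 = 4.7 mA.

I_D = 4.70 mA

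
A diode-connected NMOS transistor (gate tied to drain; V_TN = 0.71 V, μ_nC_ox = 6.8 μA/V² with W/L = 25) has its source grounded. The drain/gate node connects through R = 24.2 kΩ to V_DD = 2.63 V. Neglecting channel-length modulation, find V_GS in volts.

V_GS = 1.46 V

With gate tied to drain, V_GS = V_DS ≥ V_GS − V_TN, so the device is in saturation.
k_n = μ_nC_ox · (W/L) = 0.17 mA/V².
KCL at the drain: ½ k_n (V_GS − V_TN)² = (V_DD − V_GS)/R.
Let x = V_GS − 0.71. Then 2.06 x² + x − 1.92 = 0, giving x = 0.753 V (positive root), so V_GS = 1.46 V.
I_D = (V_DD − V_GS)/R = (2.63 − 1.46) / 24.2 = 0.0482 mA.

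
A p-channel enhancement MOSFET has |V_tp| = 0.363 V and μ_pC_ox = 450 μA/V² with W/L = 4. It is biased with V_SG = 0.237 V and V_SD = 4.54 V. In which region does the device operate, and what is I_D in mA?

V_SG = 0.237 V < |V_tp| = 0.363 V, so the transistor is in cutoff.

Cutoff; I_D = 0 mA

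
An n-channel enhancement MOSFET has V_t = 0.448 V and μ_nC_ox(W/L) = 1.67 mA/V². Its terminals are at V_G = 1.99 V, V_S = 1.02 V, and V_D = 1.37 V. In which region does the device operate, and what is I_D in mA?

Triode; I_D = 0.203 mA

V_GS = V_G − V_S = 1.99 − 1.02 = 0.97 V; V_DS = V_D − V_S = 1.37 − 1.02 = 0.35 V.
V_ov = V_GS − V_t = 0.97 − 0.448 = 0.522 V.
Since V_DS = 0.35 V < V_ov = 0.522 V, the device is in the triode region.
I_D = k_n [V_ov · V_DS − ½ V_DS²] = 1.67 × [0.522 × 0.35 − 0.5 × 0.35²] = 0.203 mA.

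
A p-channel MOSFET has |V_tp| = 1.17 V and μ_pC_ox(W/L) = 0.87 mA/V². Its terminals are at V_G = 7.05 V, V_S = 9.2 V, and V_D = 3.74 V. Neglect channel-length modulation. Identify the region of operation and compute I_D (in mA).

Saturation; I_D = 0.418 mA

V_SG = V_S − V_G = 9.2 − 7.05 = 2.15 V; V_SD = V_S − V_D = 9.2 − 3.74 = 5.46 V.
V_ov = V_SG − |V_tp| = 2.15 − 1.17 = 0.98 V.
Since V_SD = 5.46 V ≥ V_ov = 0.98 V, the device is in saturation.
I_D = ½ k_p V_ov² = 0.5 × 0.87 × 0.98² = 0.418 mA.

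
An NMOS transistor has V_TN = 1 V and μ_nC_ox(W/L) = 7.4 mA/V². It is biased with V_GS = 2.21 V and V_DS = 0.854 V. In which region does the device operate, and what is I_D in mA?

V_ov = V_GS − V_TN = 2.21 − 1 = 1.21 V.
Since V_DS = 0.854 V < V_ov = 1.21 V, the device is in the triode region.
I_D = k_n [V_ov · V_DS − ½ V_DS²] = 7.4 × [1.21 × 0.854 − 0.5 × 0.854²] = 4.95 mA.

Triode; I_D = 4.95 mA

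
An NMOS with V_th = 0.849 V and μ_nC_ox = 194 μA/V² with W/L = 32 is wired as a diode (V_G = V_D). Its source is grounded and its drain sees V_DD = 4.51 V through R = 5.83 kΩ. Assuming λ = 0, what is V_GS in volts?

V_GS = 1.27 V

With gate tied to drain, V_GS = V_DS ≥ V_GS − V_th, so the device is in saturation.
k_n = μ_nC_ox · (W/L) = 6.208 mA/V².
KCL at the drain: ½ k_n (V_GS − V_th)² = (V_DD − V_GS)/R.
Let x = V_GS − 0.849. Then 18.1 x² + x − 3.661 = 0, giving x = 0.423 V (positive root), so V_GS = 1.27 V.
I_D = (V_DD − V_GS)/R = (4.51 − 1.27) / 5.83 = 0.555 mA.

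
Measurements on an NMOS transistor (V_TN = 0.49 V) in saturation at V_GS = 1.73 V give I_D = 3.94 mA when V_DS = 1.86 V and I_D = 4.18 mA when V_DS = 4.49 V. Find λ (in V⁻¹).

With V_GS fixed, I_D ∝ (1 + λ V_DS) in saturation, so I_D2/I_D1 = (1 + λ V_DS2)/(1 + λ V_DS1).
4.18/3.94 = 1.061 = (1 + 4.49 λ)/(1 + 1.86 λ).
Solving: λ (I_D1 V_DS2 − I_D2 V_DS1) = I_D2 − I_D1, so λ = (4.18 − 3.94) / (3.94 × 4.49 − 4.18 × 1.86) = 0.24 / 9.92 = 0.0242 V⁻¹.

λ = 0.0242 V⁻¹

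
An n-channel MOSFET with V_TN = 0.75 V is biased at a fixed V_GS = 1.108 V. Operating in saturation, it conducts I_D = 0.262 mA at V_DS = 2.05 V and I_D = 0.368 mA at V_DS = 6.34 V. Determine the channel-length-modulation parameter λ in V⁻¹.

λ = 0.117 V⁻¹

With V_GS fixed, I_D ∝ (1 + λ V_DS) in saturation, so I_D2/I_D1 = (1 + λ V_DS2)/(1 + λ V_DS1).
0.368/0.262 = 1.405 = (1 + 6.34 λ)/(1 + 2.05 λ).
Solving: λ (I_D1 V_DS2 − I_D2 V_DS1) = I_D2 − I_D1, so λ = (0.368 − 0.262) / (0.262 × 6.34 − 0.368 × 2.05) = 0.106 / 0.907 = 0.117 V⁻¹.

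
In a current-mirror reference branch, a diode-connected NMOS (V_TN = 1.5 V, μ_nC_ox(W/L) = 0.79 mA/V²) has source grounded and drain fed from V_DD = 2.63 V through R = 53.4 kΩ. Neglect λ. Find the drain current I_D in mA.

With gate tied to drain, V_GS = V_DS ≥ V_GS − V_TN, so the device is in saturation.
KCL at the drain: ½ k_n (V_GS − V_TN)² = (V_DD − V_GS)/R.
Let x = V_GS − 1.5. Then 21.1 x² + x − 1.13 = 0, giving x = 0.209 V (positive root), so V_GS = 1.71 V.
I_D = (V_DD − V_GS)/R = (2.63 − 1.71) / 53.4 = 0.0172 mA.

I_D = 0.0172 mA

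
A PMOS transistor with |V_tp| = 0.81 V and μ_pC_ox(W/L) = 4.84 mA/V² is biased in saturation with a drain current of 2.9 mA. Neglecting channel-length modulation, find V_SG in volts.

V_SG = 1.90 V

In saturation I_D = ½ k_p (V_SG − |V_tp|)², so V_SG − |V_tp| = √(2 I_D / k_p) = √(2 × 2.9 / 4.84) = 1.09 V.
V_SG = 0.81 + 1.09 = 1.9 V.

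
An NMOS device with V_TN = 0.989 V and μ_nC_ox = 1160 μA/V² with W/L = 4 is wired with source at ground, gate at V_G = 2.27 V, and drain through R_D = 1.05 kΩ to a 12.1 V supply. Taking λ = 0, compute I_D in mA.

I_D = 3.81 mA

V_GS = V_G = 2.27 V, so V_ov = 2.27 − 0.989 = 1.28 V.
k_n = μ_nC_ox · (W/L) = 4.64 mA/V².
Assume saturation: I_D = ½ k_n V_ov² = 0.5 × 4.64 × 1.28² = 3.81 mA, giving V_DS = V_DD − I_D R_D = 12.1 − 3.81 × 1.05 = 8.1 V.
V_DS = 8.1 V ≥ V_ov = 1.28 V, confirming saturation.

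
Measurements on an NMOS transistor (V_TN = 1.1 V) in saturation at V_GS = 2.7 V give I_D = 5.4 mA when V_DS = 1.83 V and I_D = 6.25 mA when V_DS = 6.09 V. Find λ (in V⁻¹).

With V_GS fixed, I_D ∝ (1 + λ V_DS) in saturation, so I_D2/I_D1 = (1 + λ V_DS2)/(1 + λ V_DS1).
6.25/5.4 = 1.157 = (1 + 6.09 λ)/(1 + 1.83 λ).
Solving: λ (I_D1 V_DS2 − I_D2 V_DS1) = I_D2 − I_D1, so λ = (6.25 − 5.4) / (5.4 × 6.09 − 6.25 × 1.83) = 0.85 / 21.4 = 0.0396 V⁻¹.

λ = 0.0396 V⁻¹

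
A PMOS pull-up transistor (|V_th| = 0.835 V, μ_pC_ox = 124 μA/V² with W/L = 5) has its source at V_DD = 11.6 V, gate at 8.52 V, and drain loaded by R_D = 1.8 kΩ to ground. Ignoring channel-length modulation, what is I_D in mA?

I_D = 1.56 mA

V_SG = V_DD − V_G = 11.6 − 8.52 = 3.08 V, so V_ov = 3.08 − 0.835 = 2.25 V.
k_p = μ_pC_ox · (W/L) = 0.62 mA/V².
Assume saturation: I_D = ½ k_p V_ov² = 0.5 × 0.62 × 2.25² = 1.56 mA, giving V_SD = V_DD − I_D R_D = 11.6 − 1.56 × 1.8 = 8.79 V.
V_SD = 8.79 V ≥ V_ov = 2.25 V, confirming saturation.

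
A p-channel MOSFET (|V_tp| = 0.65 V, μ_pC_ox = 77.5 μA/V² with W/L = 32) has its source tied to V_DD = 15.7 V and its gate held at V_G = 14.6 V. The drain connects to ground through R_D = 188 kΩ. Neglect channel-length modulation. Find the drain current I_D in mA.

V_SG = V_DD − V_G = 15.7 − 14.6 = 1.1 V, so V_ov = 1.1 − 0.65 = 0.45 V.
k_p = μ_pC_ox · (W/L) = 2.48 mA/V².
Assume saturation: I_D = ½ k_p V_ov² = 0.5 × 2.48 × 0.45² = 0.251 mA, giving V_SD = V_DD − I_D R_D = 15.7 − 0.251 × 188 = -31.5 V.
But -31.5 V < V_ov = 0.45 V, so the device is actually in triode.
In triode I_D = k_p[V_ov V_SD − ½ V_SD²] and I_D = (V_DD − V_SD)/R_D. Equating: 233 V_SD² − 210.8 V_SD + 15.7 = 0, giving V_SD = 0.0819 V (the root below V_ov).
I_D = (15.7 − 0.0819) / 188 = 0.0831 mA.

I_D = 0.0831 mA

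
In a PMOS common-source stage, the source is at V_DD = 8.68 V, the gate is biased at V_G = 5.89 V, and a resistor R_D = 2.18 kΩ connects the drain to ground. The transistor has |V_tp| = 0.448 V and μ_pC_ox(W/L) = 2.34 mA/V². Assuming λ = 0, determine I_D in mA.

V_SG = V_DD − V_G = 8.68 − 5.89 = 2.79 V, so V_ov = 2.79 − 0.448 = 2.34 V.
Assume saturation: I_D = ½ k_p V_ov² = 0.5 × 2.34 × 2.34² = 6.42 mA, giving V_SD = V_DD − I_D R_D = 8.68 − 6.42 × 2.18 = -5.31 V.
But -5.31 V < V_ov = 2.34 V, so the device is actually in triode.
In triode I_D = k_p[V_ov V_SD − ½ V_SD²] and I_D = (V_DD − V_SD)/R_D. Equating: 2.55 V_SD² − 12.95 V_SD + 8.68 = 0, giving V_SD = 0.795 V (the root below V_ov).
I_D = (8.68 − 0.795) / 2.18 = 3.62 mA.

I_D = 3.62 mA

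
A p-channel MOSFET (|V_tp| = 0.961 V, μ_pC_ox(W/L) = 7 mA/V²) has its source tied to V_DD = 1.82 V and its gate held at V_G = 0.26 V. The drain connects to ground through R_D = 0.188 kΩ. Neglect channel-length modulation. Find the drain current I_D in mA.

V_SG = V_DD − V_G = 1.82 − 0.26 = 1.56 V, so V_ov = 1.56 − 0.961 = 0.599 V.
Assume saturation: I_D = ½ k_p V_ov² = 0.5 × 7 × 0.599² = 1.26 mA, giving V_SD = V_DD − I_D R_D = 1.82 − 1.26 × 0.188 = 1.58 V.
V_SD = 1.58 V ≥ V_ov = 0.599 V, confirming saturation.

I_D = 1.26 mA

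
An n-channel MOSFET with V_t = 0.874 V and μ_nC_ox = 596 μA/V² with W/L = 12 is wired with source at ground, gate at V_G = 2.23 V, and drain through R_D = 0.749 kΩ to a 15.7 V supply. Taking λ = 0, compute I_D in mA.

I_D = 6.58 mA

V_GS = V_G = 2.23 V, so V_ov = 2.23 − 0.874 = 1.36 V.
k_n = μ_nC_ox · (W/L) = 7.152 mA/V².
Assume saturation: I_D = ½ k_n V_ov² = 0.5 × 7.152 × 1.36² = 6.58 mA, giving V_DS = V_DD − I_D R_D = 15.7 − 6.58 × 0.749 = 10.8 V.
V_DS = 10.8 V ≥ V_ov = 1.36 V, confirming saturation.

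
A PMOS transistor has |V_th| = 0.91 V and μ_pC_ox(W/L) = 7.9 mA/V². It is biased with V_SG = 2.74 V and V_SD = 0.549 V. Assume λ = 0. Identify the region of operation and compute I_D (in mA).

Triode; I_D = 6.75 mA

V_ov = V_SG − |V_th| = 2.74 − 0.91 = 1.83 V.
Since V_SD = 0.549 V < V_ov = 1.83 V, the device is in the triode region.
I_D = k_p [V_ov · V_SD − ½ V_SD²] = 7.9 × [1.83 × 0.549 − 0.5 × 0.549²] = 6.75 mA.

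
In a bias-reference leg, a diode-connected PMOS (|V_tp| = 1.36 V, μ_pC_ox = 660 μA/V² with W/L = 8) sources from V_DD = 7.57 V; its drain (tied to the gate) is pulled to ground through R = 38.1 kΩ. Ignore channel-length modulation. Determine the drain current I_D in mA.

I_D = 0.157 mA

With gate tied to drain, V_SG = V_SD ≥ V_SG − |V_tp|, so the device is in saturation.
k_p = μ_pC_ox · (W/L) = 5.28 mA/V².
KCL at the drain: ½ k_p (V_SG − |V_tp|)² = (V_DD − V_SG)/R.
Let x = V_SG − 1.36. Then 101 x² + x − 6.21 = 0, giving x = 0.244 V (positive root), so V_SG = 1.6 V.
I_D = (V_DD − V_SG)/R = (7.57 − 1.6) / 38.1 = 0.157 mA.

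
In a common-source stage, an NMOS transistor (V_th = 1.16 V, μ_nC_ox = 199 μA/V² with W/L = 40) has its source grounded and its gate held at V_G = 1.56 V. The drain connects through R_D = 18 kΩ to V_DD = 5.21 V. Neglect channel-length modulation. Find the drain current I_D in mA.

I_D = 0.284 mA

V_GS = V_G = 1.56 V, so V_ov = 1.56 − 1.16 = 0.4 V.
k_n = μ_nC_ox · (W/L) = 7.96 mA/V².
Assume saturation: I_D = ½ k_n V_ov² = 0.5 × 7.96 × 0.4² = 0.637 mA, giving V_DS = V_DD − I_D R_D = 5.21 − 0.637 × 18 = -6.25 V.
But -6.25 V < V_ov = 0.4 V, so the device is actually in triode.
In triode I_D = k_n[V_ov V_DS − ½ V_DS²] and I_D = (V_DD − V_DS)/R_D. Equating: 71.6 V_DS² − 58.31 V_DS + 5.21 = 0, giving V_DS = 0.102 V (the root below V_ov).
I_D = (5.21 − 0.102) / 18 = 0.284 mA.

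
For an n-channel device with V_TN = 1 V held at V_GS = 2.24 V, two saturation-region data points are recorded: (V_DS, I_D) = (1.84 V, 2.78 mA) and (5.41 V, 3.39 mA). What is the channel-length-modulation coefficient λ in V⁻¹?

With V_GS fixed, I_D ∝ (1 + λ V_DS) in saturation, so I_D2/I_D1 = (1 + λ V_DS2)/(1 + λ V_DS1).
3.39/2.78 = 1.219 = (1 + 5.41 λ)/(1 + 1.84 λ).
Solving: λ (I_D1 V_DS2 − I_D2 V_DS1) = I_D2 − I_D1, so λ = (3.39 − 2.78) / (2.78 × 5.41 − 3.39 × 1.84) = 0.61 / 8.8 = 0.0693 V⁻¹.

λ = 0.0693 V⁻¹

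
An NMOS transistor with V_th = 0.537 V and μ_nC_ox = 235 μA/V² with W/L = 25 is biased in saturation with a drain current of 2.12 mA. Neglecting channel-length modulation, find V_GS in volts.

k_n = μ_nC_ox · (W/L) = 5.875 mA/V².
In saturation I_D = ½ k_n (V_GS − V_th)², so V_GS − V_th = √(2 I_D / k_n) = √(2 × 2.12 / 5.875) = 0.85 V.
V_GS = 0.537 + 0.85 = 1.39 V.

V_GS = 1.39 V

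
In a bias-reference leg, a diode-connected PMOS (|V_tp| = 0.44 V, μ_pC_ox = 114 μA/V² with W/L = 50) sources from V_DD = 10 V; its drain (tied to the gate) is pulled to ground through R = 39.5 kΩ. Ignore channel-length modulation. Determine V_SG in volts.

V_SG = 0.727 V

With gate tied to drain, V_SG = V_SD ≥ V_SG − |V_tp|, so the device is in saturation.
k_p = μ_pC_ox · (W/L) = 5.7 mA/V².
KCL at the drain: ½ k_p (V_SG − |V_tp|)² = (V_DD − V_SG)/R.
Let x = V_SG − 0.44. Then 113 x² + x − 9.56 = 0, giving x = 0.287 V (positive root), so V_SG = 0.727 V.
I_D = (V_DD − V_SG)/R = (10 − 0.727) / 39.5 = 0.235 mA.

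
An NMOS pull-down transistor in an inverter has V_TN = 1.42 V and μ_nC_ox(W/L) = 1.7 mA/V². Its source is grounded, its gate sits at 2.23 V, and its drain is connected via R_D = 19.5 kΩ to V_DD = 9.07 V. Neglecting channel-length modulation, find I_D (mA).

V_GS = V_G = 2.23 V, so V_ov = 2.23 − 1.42 = 0.81 V.
Assume saturation: I_D = ½ k_n V_ov² = 0.5 × 1.7 × 0.81² = 0.558 mA, giving V_DS = V_DD − I_D R_D = 9.07 − 0.558 × 19.5 = -1.8 V.
But -1.8 V < V_ov = 0.81 V, so the device is actually in triode.
In triode I_D = k_n[V_ov V_DS − ½ V_DS²] and I_D = (V_DD − V_DS)/R_D. Equating: 16.6 V_DS² − 27.85 V_DS + 9.07 = 0, giving V_DS = 0.442 V (the root below V_ov).
I_D = (9.07 − 0.442) / 19.5 = 0.442 mA.

I_D = 0.442 mA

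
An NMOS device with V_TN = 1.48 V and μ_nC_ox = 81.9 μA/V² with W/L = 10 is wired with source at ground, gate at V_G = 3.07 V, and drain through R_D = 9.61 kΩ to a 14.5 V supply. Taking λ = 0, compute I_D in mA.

I_D = 1.04 mA

V_GS = V_G = 3.07 V, so V_ov = 3.07 − 1.48 = 1.59 V.
k_n = μ_nC_ox · (W/L) = 0.819 mA/V².
Assume saturation: I_D = ½ k_n V_ov² = 0.5 × 0.819 × 1.59² = 1.04 mA, giving V_DS = V_DD − I_D R_D = 14.5 − 1.04 × 9.61 = 4.55 V.
V_DS = 4.55 V ≥ V_ov = 1.59 V, confirming saturation.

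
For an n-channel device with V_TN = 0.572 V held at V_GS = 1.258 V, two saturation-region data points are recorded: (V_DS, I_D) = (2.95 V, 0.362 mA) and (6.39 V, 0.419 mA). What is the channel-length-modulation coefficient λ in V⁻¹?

With V_GS fixed, I_D ∝ (1 + λ V_DS) in saturation, so I_D2/I_D1 = (1 + λ V_DS2)/(1 + λ V_DS1).
0.419/0.362 = 1.157 = (1 + 6.39 λ)/(1 + 2.95 λ).
Solving: λ (I_D1 V_DS2 − I_D2 V_DS1) = I_D2 − I_D1, so λ = (0.419 − 0.362) / (0.362 × 6.39 − 0.419 × 2.95) = 0.057 / 1.08 = 0.0529 V⁻¹.

λ = 0.0529 V⁻¹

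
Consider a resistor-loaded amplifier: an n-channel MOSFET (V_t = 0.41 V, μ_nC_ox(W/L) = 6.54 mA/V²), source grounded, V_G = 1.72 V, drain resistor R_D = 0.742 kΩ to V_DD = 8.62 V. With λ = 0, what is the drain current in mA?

I_D = 5.61 mA

V_GS = V_G = 1.72 V, so V_ov = 1.72 − 0.41 = 1.31 V.
Assume saturation: I_D = ½ k_n V_ov² = 0.5 × 6.54 × 1.31² = 5.61 mA, giving V_DS = V_DD − I_D R_D = 8.62 − 5.61 × 0.742 = 4.46 V.
V_DS = 4.46 V ≥ V_ov = 1.31 V, confirming saturation.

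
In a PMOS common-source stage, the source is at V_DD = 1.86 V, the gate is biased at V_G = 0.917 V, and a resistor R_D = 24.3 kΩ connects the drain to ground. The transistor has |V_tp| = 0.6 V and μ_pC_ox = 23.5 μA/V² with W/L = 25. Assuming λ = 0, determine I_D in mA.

I_D = 0.0346 mA

V_SG = V_DD − V_G = 1.86 − 0.917 = 0.943 V, so V_ov = 0.943 − 0.6 = 0.343 V.
k_p = μ_pC_ox · (W/L) = 0.5875 mA/V².
Assume saturation: I_D = ½ k_p V_ov² = 0.5 × 0.5875 × 0.343² = 0.0346 mA, giving V_SD = V_DD − I_D R_D = 1.86 − 0.0346 × 24.3 = 1.02 V.
V_SD = 1.02 V ≥ V_ov = 0.343 V, confirming saturation.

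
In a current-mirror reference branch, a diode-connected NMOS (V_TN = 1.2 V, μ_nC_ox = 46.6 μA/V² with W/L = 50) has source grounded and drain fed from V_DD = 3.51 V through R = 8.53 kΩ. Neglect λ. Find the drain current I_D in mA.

I_D = 0.220 mA

With gate tied to drain, V_GS = V_DS ≥ V_GS − V_TN, so the device is in saturation.
k_n = μ_nC_ox · (W/L) = 2.33 mA/V².
KCL at the drain: ½ k_n (V_GS − V_TN)² = (V_DD − V_GS)/R.
Let x = V_GS − 1.2. Then 9.94 x² + x − 2.31 = 0, giving x = 0.434 V (positive root), so V_GS = 1.63 V.
I_D = (V_DD − V_GS)/R = (3.51 − 1.63) / 8.53 = 0.22 mA.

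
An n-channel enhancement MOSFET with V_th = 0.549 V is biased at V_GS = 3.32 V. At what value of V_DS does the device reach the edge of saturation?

The boundary between triode and saturation is V_DS = V_GS − V_th = V_ov.
V_ov = 3.32 − 0.549 = 2.77 V.

V_DS,sat = 2.77 V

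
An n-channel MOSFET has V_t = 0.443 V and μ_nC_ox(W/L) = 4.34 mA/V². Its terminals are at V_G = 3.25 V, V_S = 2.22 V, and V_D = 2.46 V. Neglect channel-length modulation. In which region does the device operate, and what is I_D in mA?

V_GS = V_G − V_S = 3.25 − 2.22 = 1.03 V; V_DS = V_D − V_S = 2.46 − 2.22 = 0.24 V.
V_ov = V_GS − V_t = 1.03 − 0.443 = 0.587 V.
Since V_DS = 0.24 V < V_ov = 0.587 V, the device is in the triode region.
I_D = k_n [V_ov · V_DS − ½ V_DS²] = 4.34 × [0.587 × 0.24 − 0.5 × 0.24²] = 0.486 mA.

Triode; I_D = 0.486 mA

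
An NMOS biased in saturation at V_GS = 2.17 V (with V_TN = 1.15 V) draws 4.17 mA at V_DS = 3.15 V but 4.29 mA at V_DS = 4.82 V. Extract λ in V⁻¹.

λ = 0.0182 V⁻¹

With V_GS fixed, I_D ∝ (1 + λ V_DS) in saturation, so I_D2/I_D1 = (1 + λ V_DS2)/(1 + λ V_DS1).
4.29/4.17 = 1.029 = (1 + 4.82 λ)/(1 + 3.15 λ).
Solving: λ (I_D1 V_DS2 − I_D2 V_DS1) = I_D2 − I_D1, so λ = (4.29 − 4.17) / (4.17 × 4.82 − 4.29 × 3.15) = 0.12 / 6.59 = 0.0182 V⁻¹.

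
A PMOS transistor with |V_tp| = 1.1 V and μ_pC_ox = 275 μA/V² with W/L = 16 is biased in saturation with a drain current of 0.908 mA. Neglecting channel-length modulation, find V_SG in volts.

k_p = μ_pC_ox · (W/L) = 4.4 mA/V².
In saturation I_D = ½ k_p (V_SG − |V_tp|)², so V_SG − |V_tp| = √(2 I_D / k_p) = √(2 × 0.908 / 4.4) = 0.642 V.
V_SG = 1.1 + 0.642 = 1.74 V.

V_SG = 1.74 V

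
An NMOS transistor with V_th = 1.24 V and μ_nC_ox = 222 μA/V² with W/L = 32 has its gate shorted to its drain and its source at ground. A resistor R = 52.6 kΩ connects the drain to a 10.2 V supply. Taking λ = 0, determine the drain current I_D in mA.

With gate tied to drain, V_GS = V_DS ≥ V_GS − V_th, so the device is in saturation.
k_n = μ_nC_ox · (W/L) = 7.104 mA/V².
KCL at the drain: ½ k_n (V_GS − V_th)² = (V_DD − V_GS)/R.
Let x = V_GS − 1.24. Then 187 x² + x − 8.96 = 0, giving x = 0.216 V (positive root), so V_GS = 1.46 V.
I_D = (V_DD − V_GS)/R = (10.2 − 1.46) / 52.6 = 0.166 mA.

I_D = 0.166 mA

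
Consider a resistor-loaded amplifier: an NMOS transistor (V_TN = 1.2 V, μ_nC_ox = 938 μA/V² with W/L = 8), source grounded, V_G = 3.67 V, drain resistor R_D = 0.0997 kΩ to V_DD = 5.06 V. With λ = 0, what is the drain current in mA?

I_D = 22.9 mA

V_GS = V_G = 3.67 V, so V_ov = 3.67 − 1.2 = 2.47 V.
k_n = μ_nC_ox · (W/L) = 7.504 mA/V².
Assume saturation: I_D = ½ k_n V_ov² = 0.5 × 7.504 × 2.47² = 22.9 mA, giving V_DS = V_DD − I_D R_D = 5.06 − 22.9 × 0.0997 = 2.78 V.
V_DS = 2.78 V ≥ V_ov = 2.47 V, confirming saturation.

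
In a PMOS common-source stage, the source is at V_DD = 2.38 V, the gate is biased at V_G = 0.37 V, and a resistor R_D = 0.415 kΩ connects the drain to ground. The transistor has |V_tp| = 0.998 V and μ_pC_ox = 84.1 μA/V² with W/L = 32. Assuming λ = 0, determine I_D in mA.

V_SG = V_DD − V_G = 2.38 − 0.37 = 2.01 V, so V_ov = 2.01 − 0.998 = 1.01 V.
k_p = μ_pC_ox · (W/L) = 2.691 mA/V².
Assume saturation: I_D = ½ k_p V_ov² = 0.5 × 2.691 × 1.01² = 1.38 mA, giving V_SD = V_DD − I_D R_D = 2.38 − 1.38 × 0.415 = 1.81 V.
V_SD = 1.81 V ≥ V_ov = 1.01 V, confirming saturation.

I_D = 1.38 mA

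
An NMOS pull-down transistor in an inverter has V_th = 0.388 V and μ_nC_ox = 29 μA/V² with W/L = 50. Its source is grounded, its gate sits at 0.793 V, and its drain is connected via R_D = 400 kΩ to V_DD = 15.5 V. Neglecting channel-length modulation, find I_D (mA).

I_D = 0.0386 mA

V_GS = V_G = 0.793 V, so V_ov = 0.793 − 0.388 = 0.405 V.
k_n = μ_nC_ox · (W/L) = 1.45 mA/V².
Assume saturation: I_D = ½ k_n V_ov² = 0.5 × 1.45 × 0.405² = 0.119 mA, giving V_DS = V_DD − I_D R_D = 15.5 − 0.119 × 400 = -32.1 V.
But -32.1 V < V_ov = 0.405 V, so the device is actually in triode.
In triode I_D = k_n[V_ov V_DS − ½ V_DS²] and I_D = (V_DD − V_DS)/R_D. Equating: 290 V_DS² − 235.9 V_DS + 15.5 = 0, giving V_DS = 0.0721 V (the root below V_ov).
I_D = (15.5 − 0.0721) / 400 = 0.0386 mA.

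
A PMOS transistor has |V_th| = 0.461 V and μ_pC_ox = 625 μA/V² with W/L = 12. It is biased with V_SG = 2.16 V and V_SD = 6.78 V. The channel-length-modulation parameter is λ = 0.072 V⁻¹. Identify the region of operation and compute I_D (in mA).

Saturation; I_D = 16.1 mA

k_p = μ_pC_ox · (W/L) = 7.5 mA/V².
V_ov = V_SG − |V_th| = 2.16 − 0.461 = 1.7 V.
Since V_SD = 6.78 V ≥ V_ov = 1.7 V, the device is in saturation.
I_D = ½ k_p V_ov² (1 + λ V_SD) = 0.5 × 7.5 × 1.7² × (1 + 0.072 × 6.78) = 16.1 mA.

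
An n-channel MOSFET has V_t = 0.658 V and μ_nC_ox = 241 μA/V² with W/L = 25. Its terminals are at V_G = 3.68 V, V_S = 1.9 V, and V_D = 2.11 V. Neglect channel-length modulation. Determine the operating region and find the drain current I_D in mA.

Triode; I_D = 1.29 mA

V_GS = V_G − V_S = 3.68 − 1.9 = 1.78 V; V_DS = V_D − V_S = 2.11 − 1.9 = 0.21 V.
k_n = μ_nC_ox · (W/L) = 6.025 mA/V².
V_ov = V_GS − V_t = 1.78 − 0.658 = 1.12 V.
Since V_DS = 0.21 V < V_ov = 1.12 V, the device is in the triode region.
I_D = k_n [V_ov · V_DS − ½ V_DS²] = 6.025 × [1.12 × 0.21 − 0.5 × 0.21²] = 1.29 mA.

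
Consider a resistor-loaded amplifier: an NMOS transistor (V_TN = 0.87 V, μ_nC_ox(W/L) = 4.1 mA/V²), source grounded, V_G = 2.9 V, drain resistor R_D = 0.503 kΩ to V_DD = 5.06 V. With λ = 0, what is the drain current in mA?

V_GS = V_G = 2.9 V, so V_ov = 2.9 − 0.87 = 2.03 V.
Assume saturation: I_D = ½ k_n V_ov² = 0.5 × 4.1 × 2.03² = 8.45 mA, giving V_DS = V_DD − I_D R_D = 5.06 − 8.45 × 0.503 = 0.811 V.
But 0.811 V < V_ov = 2.03 V, so the device is actually in triode.
In triode I_D = k_n[V_ov V_DS − ½ V_DS²] and I_D = (V_DD − V_DS)/R_D. Equating: 1.03 V_DS² − 5.186 V_DS + 5.06 = 0, giving V_DS = 1.32 V (the root below V_ov).
I_D = (5.06 − 1.32) / 0.503 = 7.43 mA.

I_D = 7.43 mA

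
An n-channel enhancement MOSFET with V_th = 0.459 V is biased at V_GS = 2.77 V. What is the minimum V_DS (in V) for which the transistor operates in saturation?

The boundary between triode and saturation is V_DS = V_GS − V_th = V_ov.
V_ov = 2.77 − 0.459 = 2.31 V.

V_DS,sat = 2.31 V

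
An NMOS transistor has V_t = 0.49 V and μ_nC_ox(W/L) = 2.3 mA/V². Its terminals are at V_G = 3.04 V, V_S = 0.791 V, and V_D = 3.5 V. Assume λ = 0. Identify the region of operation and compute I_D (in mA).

V_GS = V_G − V_S = 3.04 − 0.791 = 2.25 V; V_DS = V_D − V_S = 3.5 − 0.791 = 2.71 V.
V_ov = V_GS − V_t = 2.25 − 0.49 = 1.76 V.
Since V_DS = 2.71 V ≥ V_ov = 1.76 V, the device is in saturation.
I_D = ½ k_n V_ov² = 0.5 × 2.3 × 1.76² = 3.56 mA.

Saturation; I_D = 3.56 mA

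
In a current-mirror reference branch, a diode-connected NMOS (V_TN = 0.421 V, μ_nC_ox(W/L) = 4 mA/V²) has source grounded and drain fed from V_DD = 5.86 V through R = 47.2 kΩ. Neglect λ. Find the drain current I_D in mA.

I_D = 0.110 mA

With gate tied to drain, V_GS = V_DS ≥ V_GS − V_TN, so the device is in saturation.
KCL at the drain: ½ k_n (V_GS − V_TN)² = (V_DD − V_GS)/R.
Let x = V_GS − 0.421. Then 94.4 x² + x − 5.439 = 0, giving x = 0.235 V (positive root), so V_GS = 0.656 V.
I_D = (V_DD − V_GS)/R = (5.86 − 0.656) / 47.2 = 0.11 mA.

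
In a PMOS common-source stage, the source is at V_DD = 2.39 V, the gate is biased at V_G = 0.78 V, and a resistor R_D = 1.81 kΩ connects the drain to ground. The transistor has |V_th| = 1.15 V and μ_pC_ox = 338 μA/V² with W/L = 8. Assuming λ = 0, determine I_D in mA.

V_SG = V_DD − V_G = 2.39 − 0.78 = 1.61 V, so V_ov = 1.61 − 1.15 = 0.46 V.
k_p = μ_pC_ox · (W/L) = 2.704 mA/V².
Assume saturation: I_D = ½ k_p V_ov² = 0.5 × 2.704 × 0.46² = 0.286 mA, giving V_SD = V_DD − I_D R_D = 2.39 − 0.286 × 1.81 = 1.87 V.
V_SD = 1.87 V ≥ V_ov = 0.46 V, confirming saturation.

I_D = 0.286 mA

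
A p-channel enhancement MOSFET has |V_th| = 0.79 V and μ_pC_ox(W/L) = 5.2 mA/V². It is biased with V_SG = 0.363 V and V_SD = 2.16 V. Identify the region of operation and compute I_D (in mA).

V_SG = 0.363 V < |V_th| = 0.79 V, so the transistor is in cutoff.

Cutoff; I_D = 0 mA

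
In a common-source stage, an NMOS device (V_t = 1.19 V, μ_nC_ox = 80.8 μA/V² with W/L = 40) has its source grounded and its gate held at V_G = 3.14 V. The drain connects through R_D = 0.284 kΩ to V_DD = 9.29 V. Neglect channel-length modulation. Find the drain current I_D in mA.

I_D = 6.14 mA

V_GS = V_G = 3.14 V, so V_ov = 3.14 − 1.19 = 1.95 V.
k_n = μ_nC_ox · (W/L) = 3.232 mA/V².
Assume saturation: I_D = ½ k_n V_ov² = 0.5 × 3.232 × 1.95² = 6.14 mA, giving V_DS = V_DD − I_D R_D = 9.29 − 6.14 × 0.284 = 7.54 V.
V_DS = 7.54 V ≥ V_ov = 1.95 V, confirming saturation.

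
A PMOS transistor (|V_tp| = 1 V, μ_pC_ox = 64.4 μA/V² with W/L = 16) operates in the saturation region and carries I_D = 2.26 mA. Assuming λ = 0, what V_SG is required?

V_SG = 3.09 V

k_p = μ_pC_ox · (W/L) = 1.03 mA/V².
In saturation I_D = ½ k_p (V_SG − |V_tp|)², so V_SG − |V_tp| = √(2 I_D / k_p) = √(2 × 2.26 / 1.03) = 2.09 V.
V_SG = 1 + 2.09 = 3.09 V.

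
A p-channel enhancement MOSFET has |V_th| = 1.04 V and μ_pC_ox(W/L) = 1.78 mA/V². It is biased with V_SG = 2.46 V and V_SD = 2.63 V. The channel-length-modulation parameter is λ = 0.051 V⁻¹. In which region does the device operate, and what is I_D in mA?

Saturation; I_D = 2.04 mA

V_ov = V_SG − |V_th| = 2.46 − 1.04 = 1.42 V.
Since V_SD = 2.63 V ≥ V_ov = 1.42 V, the device is in saturation.
I_D = ½ k_p V_ov² (1 + λ V_SD) = 0.5 × 1.78 × 1.42² × (1 + 0.051 × 2.63) = 2.04 mA.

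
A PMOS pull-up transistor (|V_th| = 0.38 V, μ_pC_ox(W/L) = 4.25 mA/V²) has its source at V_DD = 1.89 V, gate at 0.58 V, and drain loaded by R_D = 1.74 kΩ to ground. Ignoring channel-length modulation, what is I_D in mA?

I_D = 0.928 mA

V_SG = V_DD − V_G = 1.89 − 0.58 = 1.31 V, so V_ov = 1.31 − 0.38 = 0.93 V.
Assume saturation: I_D = ½ k_p V_ov² = 0.5 × 4.25 × 0.93² = 1.84 mA, giving V_SD = V_DD − I_D R_D = 1.89 − 1.84 × 1.74 = -1.31 V.
But -1.31 V < V_ov = 0.93 V, so the device is actually in triode.
In triode I_D = k_p[V_ov V_SD − ½ V_SD²] and I_D = (V_DD − V_SD)/R_D. Equating: 3.7 V_SD² − 7.877 V_SD + 1.89 = 0, giving V_SD = 0.276 V (the root below V_ov).
I_D = (1.89 − 0.276) / 1.74 = 0.928 mA.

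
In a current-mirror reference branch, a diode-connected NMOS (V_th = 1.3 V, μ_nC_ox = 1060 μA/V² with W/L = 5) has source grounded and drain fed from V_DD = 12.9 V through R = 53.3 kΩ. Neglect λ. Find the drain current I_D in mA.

I_D = 0.212 mA

With gate tied to drain, V_GS = V_DS ≥ V_GS − V_th, so the device is in saturation.
k_n = μ_nC_ox · (W/L) = 5.3 mA/V².
KCL at the drain: ½ k_n (V_GS − V_th)² = (V_DD − V_GS)/R.
Let x = V_GS − 1.3. Then 141 x² + x − 11.6 = 0, giving x = 0.283 V (positive root), so V_GS = 1.58 V.
I_D = (V_DD − V_GS)/R = (12.9 − 1.58) / 53.3 = 0.212 mA.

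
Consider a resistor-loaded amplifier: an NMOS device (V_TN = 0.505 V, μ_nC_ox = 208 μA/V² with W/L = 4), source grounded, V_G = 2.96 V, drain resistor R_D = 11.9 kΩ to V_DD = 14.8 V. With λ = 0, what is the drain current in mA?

V_GS = V_G = 2.96 V, so V_ov = 2.96 − 0.505 = 2.46 V.
k_n = μ_nC_ox · (W/L) = 0.832 mA/V².
Assume saturation: I_D = ½ k_n V_ov² = 0.5 × 0.832 × 2.46² = 2.51 mA, giving V_DS = V_DD − I_D R_D = 14.8 − 2.51 × 11.9 = -15 V.
But -15 V < V_ov = 2.46 V, so the device is actually in triode.
In triode I_D = k_n[V_ov V_DS − ½ V_DS²] and I_D = (V_DD − V_DS)/R_D. Equating: 4.95 V_DS² − 25.31 V_DS + 14.8 = 0, giving V_DS = 0.674 V (the root below V_ov).
I_D = (14.8 − 0.674) / 11.9 = 1.19 mA.

I_D = 1.19 mA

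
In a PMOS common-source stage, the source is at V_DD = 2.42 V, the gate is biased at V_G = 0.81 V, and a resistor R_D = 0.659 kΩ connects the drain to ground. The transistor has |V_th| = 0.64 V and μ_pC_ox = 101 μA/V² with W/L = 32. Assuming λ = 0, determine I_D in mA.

I_D = 1.52 mA

V_SG = V_DD − V_G = 2.42 − 0.81 = 1.61 V, so V_ov = 1.61 − 0.64 = 0.97 V.
k_p = μ_pC_ox · (W/L) = 3.232 mA/V².
Assume saturation: I_D = ½ k_p V_ov² = 0.5 × 3.232 × 0.97² = 1.52 mA, giving V_SD = V_DD − I_D R_D = 2.42 − 1.52 × 0.659 = 1.42 V.
V_SD = 1.42 V ≥ V_ov = 0.97 V, confirming saturation.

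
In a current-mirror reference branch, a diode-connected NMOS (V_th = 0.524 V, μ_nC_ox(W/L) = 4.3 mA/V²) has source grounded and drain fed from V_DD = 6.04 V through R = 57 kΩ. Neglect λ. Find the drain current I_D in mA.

With gate tied to drain, V_GS = V_DS ≥ V_GS − V_th, so the device is in saturation.
KCL at the drain: ½ k_n (V_GS − V_th)² = (V_DD − V_GS)/R.
Let x = V_GS − 0.524. Then 123 x² + x − 5.516 = 0, giving x = 0.208 V (positive root), so V_GS = 0.732 V.
I_D = (V_DD − V_GS)/R = (6.04 − 0.732) / 57 = 0.0931 mA.

I_D = 0.0931 mA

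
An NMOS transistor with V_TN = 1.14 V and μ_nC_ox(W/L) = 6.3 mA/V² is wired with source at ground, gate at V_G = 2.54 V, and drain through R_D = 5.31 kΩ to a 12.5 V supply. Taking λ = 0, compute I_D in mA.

V_GS = V_G = 2.54 V, so V_ov = 2.54 − 1.14 = 1.4 V.
Assume saturation: I_D = ½ k_n V_ov² = 0.5 × 6.3 × 1.4² = 6.17 mA, giving V_DS = V_DD − I_D R_D = 12.5 − 6.17 × 5.31 = -20.3 V.
But -20.3 V < V_ov = 1.4 V, so the device is actually in triode.
In triode I_D = k_n[V_ov V_DS − ½ V_DS²] and I_D = (V_DD − V_DS)/R_D. Equating: 16.7 V_DS² − 47.83 V_DS + 12.5 = 0, giving V_DS = 0.291 V (the root below V_ov).
I_D = (12.5 − 0.291) / 5.31 = 2.3 mA.

I_D = 2.30 mA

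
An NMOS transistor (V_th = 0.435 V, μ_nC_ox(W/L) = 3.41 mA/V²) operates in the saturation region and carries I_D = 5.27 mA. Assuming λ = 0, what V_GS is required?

In saturation I_D = ½ k_n (V_GS − V_th)², so V_GS − V_th = √(2 I_D / k_n) = √(2 × 5.27 / 3.41) = 1.76 V.
V_GS = 0.435 + 1.76 = 2.19 V.

V_GS = 2.19 V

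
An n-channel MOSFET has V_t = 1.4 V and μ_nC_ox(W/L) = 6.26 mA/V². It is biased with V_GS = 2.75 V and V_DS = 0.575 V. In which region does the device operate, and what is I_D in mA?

V_ov = V_GS − V_t = 2.75 − 1.4 = 1.35 V.
Since V_DS = 0.575 V < V_ov = 1.35 V, the device is in the triode region.
I_D = k_n [V_ov · V_DS − ½ V_DS²] = 6.26 × [1.35 × 0.575 − 0.5 × 0.575²] = 3.82 mA.

Triode; I_D = 3.82 mA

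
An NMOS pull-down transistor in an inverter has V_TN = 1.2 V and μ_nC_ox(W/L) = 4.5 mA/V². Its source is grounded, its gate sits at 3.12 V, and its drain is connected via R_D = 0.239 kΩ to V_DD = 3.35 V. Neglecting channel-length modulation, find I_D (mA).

V_GS = V_G = 3.12 V, so V_ov = 3.12 − 1.2 = 1.92 V.
Assume saturation: I_D = ½ k_n V_ov² = 0.5 × 4.5 × 1.92² = 8.29 mA, giving V_DS = V_DD − I_D R_D = 3.35 − 8.29 × 0.239 = 1.37 V.
But 1.37 V < V_ov = 1.92 V, so the device is actually in triode.
In triode I_D = k_n[V_ov V_DS − ½ V_DS²] and I_D = (V_DD − V_DS)/R_D. Equating: 0.538 V_DS² − 3.065 V_DS + 3.35 = 0, giving V_DS = 1.47 V (the root below V_ov).
I_D = (3.35 − 1.47) / 0.239 = 7.85 mA.

I_D = 7.85 mA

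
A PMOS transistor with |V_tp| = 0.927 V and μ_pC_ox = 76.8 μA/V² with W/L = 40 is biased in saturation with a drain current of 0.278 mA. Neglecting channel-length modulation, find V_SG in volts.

k_p = μ_pC_ox · (W/L) = 3.072 mA/V².
In saturation I_D = ½ k_p (V_SG − |V_tp|)², so V_SG − |V_tp| = √(2 I_D / k_p) = √(2 × 0.278 / 3.072) = 0.425 V.
V_SG = 0.927 + 0.425 = 1.35 V.

V_SG = 1.35 V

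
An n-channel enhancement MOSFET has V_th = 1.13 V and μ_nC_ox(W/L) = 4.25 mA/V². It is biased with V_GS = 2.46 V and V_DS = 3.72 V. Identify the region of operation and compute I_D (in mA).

V_ov = V_GS − V_th = 2.46 − 1.13 = 1.33 V.
Since V_DS = 3.72 V ≥ V_ov = 1.33 V, the device is in saturation.
I_D = ½ k_n V_ov² = 0.5 × 4.25 × 1.33² = 3.76 mA.

Saturation; I_D = 3.76 mA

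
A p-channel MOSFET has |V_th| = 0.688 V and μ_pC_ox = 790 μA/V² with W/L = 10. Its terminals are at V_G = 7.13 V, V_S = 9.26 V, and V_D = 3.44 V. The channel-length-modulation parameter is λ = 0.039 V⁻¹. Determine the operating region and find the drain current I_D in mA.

V_SG = V_S − V_G = 9.26 − 7.13 = 2.13 V; V_SD = V_S − V_D = 9.26 − 3.44 = 5.82 V.
k_p = μ_pC_ox · (W/L) = 7.9 mA/V².
V_ov = V_SG − |V_th| = 2.13 − 0.688 = 1.44 V.
Since V_SD = 5.82 V ≥ V_ov = 1.44 V, the device is in saturation.
I_D = ½ k_p V_ov² (1 + λ V_SD) = 0.5 × 7.9 × 1.44² × (1 + 0.039 × 5.82) = 10.1 mA.

Saturation; I_D = 10.1 mA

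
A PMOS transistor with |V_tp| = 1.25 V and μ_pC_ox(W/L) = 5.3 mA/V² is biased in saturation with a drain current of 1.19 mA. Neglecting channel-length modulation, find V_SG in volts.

In saturation I_D = ½ k_p (V_SG − |V_tp|)², so V_SG − |V_tp| = √(2 I_D / k_p) = √(2 × 1.19 / 5.3) = 0.67 V.
V_SG = 1.25 + 0.67 = 1.92 V.

V_SG = 1.92 V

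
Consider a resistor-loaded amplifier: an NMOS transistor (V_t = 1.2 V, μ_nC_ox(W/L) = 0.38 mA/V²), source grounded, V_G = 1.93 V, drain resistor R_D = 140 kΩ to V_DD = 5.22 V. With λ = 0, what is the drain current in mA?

I_D = 0.0362 mA

V_GS = V_G = 1.93 V, so V_ov = 1.93 − 1.2 = 0.73 V.
Assume saturation: I_D = ½ k_n V_ov² = 0.5 × 0.38 × 0.73² = 0.101 mA, giving V_DS = V_DD − I_D R_D = 5.22 − 0.101 × 140 = -8.96 V.
But -8.96 V < V_ov = 0.73 V, so the device is actually in triode.
In triode I_D = k_n[V_ov V_DS − ½ V_DS²] and I_D = (V_DD − V_DS)/R_D. Equating: 26.6 V_DS² − 39.84 V_DS + 5.22 = 0, giving V_DS = 0.145 V (the root below V_ov).
I_D = (5.22 − 0.145) / 140 = 0.0362 mA.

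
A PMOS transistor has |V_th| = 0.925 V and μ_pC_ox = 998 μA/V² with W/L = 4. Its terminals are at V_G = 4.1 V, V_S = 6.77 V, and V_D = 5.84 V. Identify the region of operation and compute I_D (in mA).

Triode; I_D = 4.75 mA

V_SG = V_S − V_G = 6.77 − 4.1 = 2.67 V; V_SD = V_S − V_D = 6.77 − 5.84 = 0.93 V.
k_p = μ_pC_ox · (W/L) = 3.992 mA/V².
V_ov = V_SG − |V_th| = 2.67 − 0.925 = 1.74 V.
Since V_SD = 0.93 V < V_ov = 1.74 V, the device is in the triode region.
I_D = k_p [V_ov · V_SD − ½ V_SD²] = 3.992 × [1.74 × 0.93 − 0.5 × 0.93²] = 4.75 mA.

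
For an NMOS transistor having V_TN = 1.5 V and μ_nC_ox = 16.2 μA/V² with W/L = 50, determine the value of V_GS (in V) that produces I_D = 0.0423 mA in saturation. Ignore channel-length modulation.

V_GS = 1.82 V

k_n = μ_nC_ox · (W/L) = 0.81 mA/V².
In saturation I_D = ½ k_n (V_GS − V_TN)², so V_GS − V_TN = √(2 I_D / k_n) = √(2 × 0.0423 / 0.81) = 0.323 V.
V_GS = 1.5 + 0.323 = 1.82 V.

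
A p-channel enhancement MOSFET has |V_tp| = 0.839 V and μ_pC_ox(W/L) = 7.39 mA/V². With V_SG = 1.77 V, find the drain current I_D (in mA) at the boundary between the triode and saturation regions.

I_D = 3.20 mA

At the boundary V_SD = V_ov = V_SG − |V_tp| = 1.77 − 0.839 = 0.931 V.
I_D = ½ k_p V_ov² = 0.5 × 7.39 × 0.931² = 3.2 mA.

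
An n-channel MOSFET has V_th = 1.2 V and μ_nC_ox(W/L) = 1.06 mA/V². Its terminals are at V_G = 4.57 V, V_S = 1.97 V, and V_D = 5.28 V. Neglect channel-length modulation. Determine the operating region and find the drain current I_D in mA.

Saturation; I_D = 1.04 mA

V_GS = V_G − V_S = 4.57 − 1.97 = 2.6 V; V_DS = V_D − V_S = 5.28 − 1.97 = 3.31 V.
V_ov = V_GS − V_th = 2.6 − 1.2 = 1.4 V.
Since V_DS = 3.31 V ≥ V_ov = 1.4 V, the device is in saturation.
I_D = ½ k_n V_ov² = 0.5 × 1.06 × 1.4² = 1.04 mA.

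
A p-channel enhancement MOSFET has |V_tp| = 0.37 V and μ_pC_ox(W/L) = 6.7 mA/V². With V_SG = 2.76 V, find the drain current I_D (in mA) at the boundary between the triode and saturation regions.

At the boundary V_SD = V_ov = V_SG − |V_tp| = 2.76 − 0.37 = 2.39 V.
I_D = ½ k_p V_ov² = 0.5 × 6.7 × 2.39² = 19.1 mA.

I_D = 19.1 mA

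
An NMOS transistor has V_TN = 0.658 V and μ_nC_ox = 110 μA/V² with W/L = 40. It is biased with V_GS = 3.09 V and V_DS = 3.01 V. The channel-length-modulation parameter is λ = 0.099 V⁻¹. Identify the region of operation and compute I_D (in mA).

Saturation; I_D = 16.9 mA

k_n = μ_nC_ox · (W/L) = 4.4 mA/V².
V_ov = V_GS − V_TN = 3.09 − 0.658 = 2.43 V.
Since V_DS = 3.01 V ≥ V_ov = 2.43 V, the device is in saturation.
I_D = ½ k_n V_ov² (1 + λ V_DS) = 0.5 × 4.4 × 2.43² × (1 + 0.099 × 3.01) = 16.9 mA.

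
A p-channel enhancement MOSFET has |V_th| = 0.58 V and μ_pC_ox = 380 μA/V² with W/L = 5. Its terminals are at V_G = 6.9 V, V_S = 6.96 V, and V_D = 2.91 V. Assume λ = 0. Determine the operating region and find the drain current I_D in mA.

Cutoff; I_D = 0 mA

V_SG = V_S − V_G = 6.96 − 6.9 = 0.06 V; V_SD = V_S − V_D = 6.96 − 2.91 = 4.05 V.
V_SG = 0.06 V < |V_th| = 0.58 V, so the transistor is in cutoff.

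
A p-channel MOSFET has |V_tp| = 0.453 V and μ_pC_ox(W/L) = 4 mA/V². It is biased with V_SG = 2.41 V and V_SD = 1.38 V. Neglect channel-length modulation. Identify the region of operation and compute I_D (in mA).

V_ov = V_SG − |V_tp| = 2.41 − 0.453 = 1.96 V.
Since V_SD = 1.38 V < V_ov = 1.96 V, the device is in the triode region.
I_D = k_p [V_ov · V_SD − ½ V_SD²] = 4 × [1.96 × 1.38 − 0.5 × 1.38²] = 6.99 mA.

Triode; I_D = 6.99 mA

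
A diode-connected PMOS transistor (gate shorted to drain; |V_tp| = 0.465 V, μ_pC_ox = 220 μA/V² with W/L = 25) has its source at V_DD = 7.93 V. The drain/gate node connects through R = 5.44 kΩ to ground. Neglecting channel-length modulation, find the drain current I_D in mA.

With gate tied to drain, V_SG = V_SD ≥ V_SG − |V_tp|, so the device is in saturation.
k_p = μ_pC_ox · (W/L) = 5.5 mA/V².
KCL at the drain: ½ k_p (V_SG − |V_tp|)² = (V_DD − V_SG)/R.
Let x = V_SG − 0.465. Then 15 x² + x − 7.465 = 0, giving x = 0.674 V (positive root), so V_SG = 1.14 V.
I_D = (V_DD − V_SG)/R = (7.93 − 1.14) / 5.44 = 1.25 mA.

I_D = 1.25 mA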